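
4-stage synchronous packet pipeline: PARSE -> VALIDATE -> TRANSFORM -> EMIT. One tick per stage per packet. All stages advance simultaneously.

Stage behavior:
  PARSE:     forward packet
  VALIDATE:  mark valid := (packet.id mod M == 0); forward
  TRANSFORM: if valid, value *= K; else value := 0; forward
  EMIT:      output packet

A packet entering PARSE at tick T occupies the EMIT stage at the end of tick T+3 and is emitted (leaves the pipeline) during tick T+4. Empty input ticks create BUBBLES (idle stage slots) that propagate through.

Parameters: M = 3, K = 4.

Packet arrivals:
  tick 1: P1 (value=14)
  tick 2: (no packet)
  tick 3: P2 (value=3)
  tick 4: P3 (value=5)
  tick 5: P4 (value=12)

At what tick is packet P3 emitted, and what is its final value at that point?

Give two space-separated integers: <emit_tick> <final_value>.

Tick 1: [PARSE:P1(v=14,ok=F), VALIDATE:-, TRANSFORM:-, EMIT:-] out:-; in:P1
Tick 2: [PARSE:-, VALIDATE:P1(v=14,ok=F), TRANSFORM:-, EMIT:-] out:-; in:-
Tick 3: [PARSE:P2(v=3,ok=F), VALIDATE:-, TRANSFORM:P1(v=0,ok=F), EMIT:-] out:-; in:P2
Tick 4: [PARSE:P3(v=5,ok=F), VALIDATE:P2(v=3,ok=F), TRANSFORM:-, EMIT:P1(v=0,ok=F)] out:-; in:P3
Tick 5: [PARSE:P4(v=12,ok=F), VALIDATE:P3(v=5,ok=T), TRANSFORM:P2(v=0,ok=F), EMIT:-] out:P1(v=0); in:P4
Tick 6: [PARSE:-, VALIDATE:P4(v=12,ok=F), TRANSFORM:P3(v=20,ok=T), EMIT:P2(v=0,ok=F)] out:-; in:-
Tick 7: [PARSE:-, VALIDATE:-, TRANSFORM:P4(v=0,ok=F), EMIT:P3(v=20,ok=T)] out:P2(v=0); in:-
Tick 8: [PARSE:-, VALIDATE:-, TRANSFORM:-, EMIT:P4(v=0,ok=F)] out:P3(v=20); in:-
Tick 9: [PARSE:-, VALIDATE:-, TRANSFORM:-, EMIT:-] out:P4(v=0); in:-
P3: arrives tick 4, valid=True (id=3, id%3=0), emit tick 8, final value 20

Answer: 8 20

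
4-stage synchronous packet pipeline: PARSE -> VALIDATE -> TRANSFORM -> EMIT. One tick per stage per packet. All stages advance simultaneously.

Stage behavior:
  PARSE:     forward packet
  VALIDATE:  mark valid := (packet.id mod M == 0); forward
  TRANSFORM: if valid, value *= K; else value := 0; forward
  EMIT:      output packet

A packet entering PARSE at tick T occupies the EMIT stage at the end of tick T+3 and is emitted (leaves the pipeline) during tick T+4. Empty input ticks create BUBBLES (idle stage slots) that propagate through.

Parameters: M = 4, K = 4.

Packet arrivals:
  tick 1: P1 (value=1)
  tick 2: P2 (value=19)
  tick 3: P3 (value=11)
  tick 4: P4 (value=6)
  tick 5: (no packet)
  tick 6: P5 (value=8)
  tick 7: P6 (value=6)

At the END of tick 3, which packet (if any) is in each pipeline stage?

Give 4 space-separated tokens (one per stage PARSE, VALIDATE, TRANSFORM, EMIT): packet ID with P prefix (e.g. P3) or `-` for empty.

Tick 1: [PARSE:P1(v=1,ok=F), VALIDATE:-, TRANSFORM:-, EMIT:-] out:-; in:P1
Tick 2: [PARSE:P2(v=19,ok=F), VALIDATE:P1(v=1,ok=F), TRANSFORM:-, EMIT:-] out:-; in:P2
Tick 3: [PARSE:P3(v=11,ok=F), VALIDATE:P2(v=19,ok=F), TRANSFORM:P1(v=0,ok=F), EMIT:-] out:-; in:P3
At end of tick 3: ['P3', 'P2', 'P1', '-']

Answer: P3 P2 P1 -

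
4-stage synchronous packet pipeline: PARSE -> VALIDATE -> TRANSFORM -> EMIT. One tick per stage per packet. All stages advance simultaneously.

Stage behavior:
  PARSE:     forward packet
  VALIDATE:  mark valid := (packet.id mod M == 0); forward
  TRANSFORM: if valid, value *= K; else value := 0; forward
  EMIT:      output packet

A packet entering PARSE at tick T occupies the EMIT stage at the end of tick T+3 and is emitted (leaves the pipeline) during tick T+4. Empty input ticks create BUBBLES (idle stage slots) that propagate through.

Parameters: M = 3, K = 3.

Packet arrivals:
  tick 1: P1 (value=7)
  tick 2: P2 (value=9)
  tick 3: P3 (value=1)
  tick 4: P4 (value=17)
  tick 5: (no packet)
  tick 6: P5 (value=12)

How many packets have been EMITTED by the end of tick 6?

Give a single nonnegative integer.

Tick 1: [PARSE:P1(v=7,ok=F), VALIDATE:-, TRANSFORM:-, EMIT:-] out:-; in:P1
Tick 2: [PARSE:P2(v=9,ok=F), VALIDATE:P1(v=7,ok=F), TRANSFORM:-, EMIT:-] out:-; in:P2
Tick 3: [PARSE:P3(v=1,ok=F), VALIDATE:P2(v=9,ok=F), TRANSFORM:P1(v=0,ok=F), EMIT:-] out:-; in:P3
Tick 4: [PARSE:P4(v=17,ok=F), VALIDATE:P3(v=1,ok=T), TRANSFORM:P2(v=0,ok=F), EMIT:P1(v=0,ok=F)] out:-; in:P4
Tick 5: [PARSE:-, VALIDATE:P4(v=17,ok=F), TRANSFORM:P3(v=3,ok=T), EMIT:P2(v=0,ok=F)] out:P1(v=0); in:-
Tick 6: [PARSE:P5(v=12,ok=F), VALIDATE:-, TRANSFORM:P4(v=0,ok=F), EMIT:P3(v=3,ok=T)] out:P2(v=0); in:P5
Emitted by tick 6: ['P1', 'P2']

Answer: 2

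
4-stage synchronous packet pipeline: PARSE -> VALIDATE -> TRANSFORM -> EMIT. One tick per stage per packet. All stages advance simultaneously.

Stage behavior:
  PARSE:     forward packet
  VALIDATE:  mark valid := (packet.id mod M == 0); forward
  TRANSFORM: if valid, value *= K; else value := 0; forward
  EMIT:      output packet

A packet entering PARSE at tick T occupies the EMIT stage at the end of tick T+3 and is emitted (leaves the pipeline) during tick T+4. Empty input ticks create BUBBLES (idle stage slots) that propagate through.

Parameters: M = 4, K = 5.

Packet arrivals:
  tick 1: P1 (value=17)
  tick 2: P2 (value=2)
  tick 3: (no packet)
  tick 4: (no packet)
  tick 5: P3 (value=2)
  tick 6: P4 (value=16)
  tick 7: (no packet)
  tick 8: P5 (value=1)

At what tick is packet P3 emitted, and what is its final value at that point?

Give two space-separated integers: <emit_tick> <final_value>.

Answer: 9 0

Derivation:
Tick 1: [PARSE:P1(v=17,ok=F), VALIDATE:-, TRANSFORM:-, EMIT:-] out:-; in:P1
Tick 2: [PARSE:P2(v=2,ok=F), VALIDATE:P1(v=17,ok=F), TRANSFORM:-, EMIT:-] out:-; in:P2
Tick 3: [PARSE:-, VALIDATE:P2(v=2,ok=F), TRANSFORM:P1(v=0,ok=F), EMIT:-] out:-; in:-
Tick 4: [PARSE:-, VALIDATE:-, TRANSFORM:P2(v=0,ok=F), EMIT:P1(v=0,ok=F)] out:-; in:-
Tick 5: [PARSE:P3(v=2,ok=F), VALIDATE:-, TRANSFORM:-, EMIT:P2(v=0,ok=F)] out:P1(v=0); in:P3
Tick 6: [PARSE:P4(v=16,ok=F), VALIDATE:P3(v=2,ok=F), TRANSFORM:-, EMIT:-] out:P2(v=0); in:P4
Tick 7: [PARSE:-, VALIDATE:P4(v=16,ok=T), TRANSFORM:P3(v=0,ok=F), EMIT:-] out:-; in:-
Tick 8: [PARSE:P5(v=1,ok=F), VALIDATE:-, TRANSFORM:P4(v=80,ok=T), EMIT:P3(v=0,ok=F)] out:-; in:P5
Tick 9: [PARSE:-, VALIDATE:P5(v=1,ok=F), TRANSFORM:-, EMIT:P4(v=80,ok=T)] out:P3(v=0); in:-
Tick 10: [PARSE:-, VALIDATE:-, TRANSFORM:P5(v=0,ok=F), EMIT:-] out:P4(v=80); in:-
Tick 11: [PARSE:-, VALIDATE:-, TRANSFORM:-, EMIT:P5(v=0,ok=F)] out:-; in:-
Tick 12: [PARSE:-, VALIDATE:-, TRANSFORM:-, EMIT:-] out:P5(v=0); in:-
P3: arrives tick 5, valid=False (id=3, id%4=3), emit tick 9, final value 0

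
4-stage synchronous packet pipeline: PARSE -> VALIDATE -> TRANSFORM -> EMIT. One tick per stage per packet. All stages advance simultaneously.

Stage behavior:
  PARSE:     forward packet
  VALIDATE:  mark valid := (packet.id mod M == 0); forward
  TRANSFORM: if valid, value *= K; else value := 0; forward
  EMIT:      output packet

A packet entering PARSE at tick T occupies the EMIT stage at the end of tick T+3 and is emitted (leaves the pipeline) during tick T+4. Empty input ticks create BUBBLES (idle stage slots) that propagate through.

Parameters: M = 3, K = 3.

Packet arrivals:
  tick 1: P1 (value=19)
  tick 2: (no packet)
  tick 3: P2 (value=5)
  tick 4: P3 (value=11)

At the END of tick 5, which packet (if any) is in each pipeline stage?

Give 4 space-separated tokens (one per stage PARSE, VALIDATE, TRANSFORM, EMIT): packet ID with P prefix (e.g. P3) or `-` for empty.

Answer: - P3 P2 -

Derivation:
Tick 1: [PARSE:P1(v=19,ok=F), VALIDATE:-, TRANSFORM:-, EMIT:-] out:-; in:P1
Tick 2: [PARSE:-, VALIDATE:P1(v=19,ok=F), TRANSFORM:-, EMIT:-] out:-; in:-
Tick 3: [PARSE:P2(v=5,ok=F), VALIDATE:-, TRANSFORM:P1(v=0,ok=F), EMIT:-] out:-; in:P2
Tick 4: [PARSE:P3(v=11,ok=F), VALIDATE:P2(v=5,ok=F), TRANSFORM:-, EMIT:P1(v=0,ok=F)] out:-; in:P3
Tick 5: [PARSE:-, VALIDATE:P3(v=11,ok=T), TRANSFORM:P2(v=0,ok=F), EMIT:-] out:P1(v=0); in:-
At end of tick 5: ['-', 'P3', 'P2', '-']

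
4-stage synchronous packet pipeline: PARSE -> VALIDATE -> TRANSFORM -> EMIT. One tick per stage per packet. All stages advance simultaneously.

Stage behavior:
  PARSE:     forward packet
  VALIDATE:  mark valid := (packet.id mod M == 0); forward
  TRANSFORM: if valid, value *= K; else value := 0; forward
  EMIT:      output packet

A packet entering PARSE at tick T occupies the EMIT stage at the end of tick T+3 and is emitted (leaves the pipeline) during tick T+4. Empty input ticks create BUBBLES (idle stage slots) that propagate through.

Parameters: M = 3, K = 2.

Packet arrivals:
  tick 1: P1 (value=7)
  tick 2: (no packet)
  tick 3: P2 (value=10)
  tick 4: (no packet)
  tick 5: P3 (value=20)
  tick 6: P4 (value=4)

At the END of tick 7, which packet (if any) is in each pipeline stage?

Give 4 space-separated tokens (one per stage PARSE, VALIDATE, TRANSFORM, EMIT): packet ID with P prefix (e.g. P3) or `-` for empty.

Tick 1: [PARSE:P1(v=7,ok=F), VALIDATE:-, TRANSFORM:-, EMIT:-] out:-; in:P1
Tick 2: [PARSE:-, VALIDATE:P1(v=7,ok=F), TRANSFORM:-, EMIT:-] out:-; in:-
Tick 3: [PARSE:P2(v=10,ok=F), VALIDATE:-, TRANSFORM:P1(v=0,ok=F), EMIT:-] out:-; in:P2
Tick 4: [PARSE:-, VALIDATE:P2(v=10,ok=F), TRANSFORM:-, EMIT:P1(v=0,ok=F)] out:-; in:-
Tick 5: [PARSE:P3(v=20,ok=F), VALIDATE:-, TRANSFORM:P2(v=0,ok=F), EMIT:-] out:P1(v=0); in:P3
Tick 6: [PARSE:P4(v=4,ok=F), VALIDATE:P3(v=20,ok=T), TRANSFORM:-, EMIT:P2(v=0,ok=F)] out:-; in:P4
Tick 7: [PARSE:-, VALIDATE:P4(v=4,ok=F), TRANSFORM:P3(v=40,ok=T), EMIT:-] out:P2(v=0); in:-
At end of tick 7: ['-', 'P4', 'P3', '-']

Answer: - P4 P3 -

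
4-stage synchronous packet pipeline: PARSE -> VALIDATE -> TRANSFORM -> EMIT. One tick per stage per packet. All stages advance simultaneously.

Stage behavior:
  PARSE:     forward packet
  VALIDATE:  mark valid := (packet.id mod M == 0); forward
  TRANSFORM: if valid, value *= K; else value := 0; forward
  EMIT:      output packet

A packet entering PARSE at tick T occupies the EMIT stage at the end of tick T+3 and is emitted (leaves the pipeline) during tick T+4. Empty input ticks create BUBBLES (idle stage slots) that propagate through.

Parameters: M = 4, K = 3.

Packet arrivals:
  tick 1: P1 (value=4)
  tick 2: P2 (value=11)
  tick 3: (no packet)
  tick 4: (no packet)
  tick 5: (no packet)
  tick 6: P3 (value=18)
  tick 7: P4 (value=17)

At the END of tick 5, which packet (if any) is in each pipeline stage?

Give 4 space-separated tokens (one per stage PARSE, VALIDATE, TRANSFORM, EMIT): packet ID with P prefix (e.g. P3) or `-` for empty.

Answer: - - - P2

Derivation:
Tick 1: [PARSE:P1(v=4,ok=F), VALIDATE:-, TRANSFORM:-, EMIT:-] out:-; in:P1
Tick 2: [PARSE:P2(v=11,ok=F), VALIDATE:P1(v=4,ok=F), TRANSFORM:-, EMIT:-] out:-; in:P2
Tick 3: [PARSE:-, VALIDATE:P2(v=11,ok=F), TRANSFORM:P1(v=0,ok=F), EMIT:-] out:-; in:-
Tick 4: [PARSE:-, VALIDATE:-, TRANSFORM:P2(v=0,ok=F), EMIT:P1(v=0,ok=F)] out:-; in:-
Tick 5: [PARSE:-, VALIDATE:-, TRANSFORM:-, EMIT:P2(v=0,ok=F)] out:P1(v=0); in:-
At end of tick 5: ['-', '-', '-', 'P2']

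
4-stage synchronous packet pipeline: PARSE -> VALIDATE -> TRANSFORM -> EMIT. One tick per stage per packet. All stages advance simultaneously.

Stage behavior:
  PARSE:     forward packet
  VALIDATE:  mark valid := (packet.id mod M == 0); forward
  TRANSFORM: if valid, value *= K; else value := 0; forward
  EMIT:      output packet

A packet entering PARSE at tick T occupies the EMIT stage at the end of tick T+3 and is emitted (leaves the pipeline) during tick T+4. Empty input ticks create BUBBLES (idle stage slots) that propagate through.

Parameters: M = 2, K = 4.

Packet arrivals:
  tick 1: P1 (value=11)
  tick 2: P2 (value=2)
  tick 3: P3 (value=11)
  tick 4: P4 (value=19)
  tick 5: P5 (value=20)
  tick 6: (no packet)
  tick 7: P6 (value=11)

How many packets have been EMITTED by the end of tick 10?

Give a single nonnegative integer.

Answer: 5

Derivation:
Tick 1: [PARSE:P1(v=11,ok=F), VALIDATE:-, TRANSFORM:-, EMIT:-] out:-; in:P1
Tick 2: [PARSE:P2(v=2,ok=F), VALIDATE:P1(v=11,ok=F), TRANSFORM:-, EMIT:-] out:-; in:P2
Tick 3: [PARSE:P3(v=11,ok=F), VALIDATE:P2(v=2,ok=T), TRANSFORM:P1(v=0,ok=F), EMIT:-] out:-; in:P3
Tick 4: [PARSE:P4(v=19,ok=F), VALIDATE:P3(v=11,ok=F), TRANSFORM:P2(v=8,ok=T), EMIT:P1(v=0,ok=F)] out:-; in:P4
Tick 5: [PARSE:P5(v=20,ok=F), VALIDATE:P4(v=19,ok=T), TRANSFORM:P3(v=0,ok=F), EMIT:P2(v=8,ok=T)] out:P1(v=0); in:P5
Tick 6: [PARSE:-, VALIDATE:P5(v=20,ok=F), TRANSFORM:P4(v=76,ok=T), EMIT:P3(v=0,ok=F)] out:P2(v=8); in:-
Tick 7: [PARSE:P6(v=11,ok=F), VALIDATE:-, TRANSFORM:P5(v=0,ok=F), EMIT:P4(v=76,ok=T)] out:P3(v=0); in:P6
Tick 8: [PARSE:-, VALIDATE:P6(v=11,ok=T), TRANSFORM:-, EMIT:P5(v=0,ok=F)] out:P4(v=76); in:-
Tick 9: [PARSE:-, VALIDATE:-, TRANSFORM:P6(v=44,ok=T), EMIT:-] out:P5(v=0); in:-
Tick 10: [PARSE:-, VALIDATE:-, TRANSFORM:-, EMIT:P6(v=44,ok=T)] out:-; in:-
Emitted by tick 10: ['P1', 'P2', 'P3', 'P4', 'P5']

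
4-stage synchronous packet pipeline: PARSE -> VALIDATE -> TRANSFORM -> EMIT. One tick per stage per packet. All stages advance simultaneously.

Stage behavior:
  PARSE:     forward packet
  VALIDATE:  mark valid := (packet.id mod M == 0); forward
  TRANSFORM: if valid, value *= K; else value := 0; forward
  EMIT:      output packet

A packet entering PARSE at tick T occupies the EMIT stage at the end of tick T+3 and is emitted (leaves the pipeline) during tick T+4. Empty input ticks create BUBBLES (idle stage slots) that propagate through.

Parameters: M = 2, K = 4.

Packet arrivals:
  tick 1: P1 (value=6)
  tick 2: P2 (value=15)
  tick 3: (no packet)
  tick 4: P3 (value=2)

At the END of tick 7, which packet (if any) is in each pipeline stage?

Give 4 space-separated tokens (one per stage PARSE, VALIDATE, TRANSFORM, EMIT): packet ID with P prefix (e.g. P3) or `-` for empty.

Tick 1: [PARSE:P1(v=6,ok=F), VALIDATE:-, TRANSFORM:-, EMIT:-] out:-; in:P1
Tick 2: [PARSE:P2(v=15,ok=F), VALIDATE:P1(v=6,ok=F), TRANSFORM:-, EMIT:-] out:-; in:P2
Tick 3: [PARSE:-, VALIDATE:P2(v=15,ok=T), TRANSFORM:P1(v=0,ok=F), EMIT:-] out:-; in:-
Tick 4: [PARSE:P3(v=2,ok=F), VALIDATE:-, TRANSFORM:P2(v=60,ok=T), EMIT:P1(v=0,ok=F)] out:-; in:P3
Tick 5: [PARSE:-, VALIDATE:P3(v=2,ok=F), TRANSFORM:-, EMIT:P2(v=60,ok=T)] out:P1(v=0); in:-
Tick 6: [PARSE:-, VALIDATE:-, TRANSFORM:P3(v=0,ok=F), EMIT:-] out:P2(v=60); in:-
Tick 7: [PARSE:-, VALIDATE:-, TRANSFORM:-, EMIT:P3(v=0,ok=F)] out:-; in:-
At end of tick 7: ['-', '-', '-', 'P3']

Answer: - - - P3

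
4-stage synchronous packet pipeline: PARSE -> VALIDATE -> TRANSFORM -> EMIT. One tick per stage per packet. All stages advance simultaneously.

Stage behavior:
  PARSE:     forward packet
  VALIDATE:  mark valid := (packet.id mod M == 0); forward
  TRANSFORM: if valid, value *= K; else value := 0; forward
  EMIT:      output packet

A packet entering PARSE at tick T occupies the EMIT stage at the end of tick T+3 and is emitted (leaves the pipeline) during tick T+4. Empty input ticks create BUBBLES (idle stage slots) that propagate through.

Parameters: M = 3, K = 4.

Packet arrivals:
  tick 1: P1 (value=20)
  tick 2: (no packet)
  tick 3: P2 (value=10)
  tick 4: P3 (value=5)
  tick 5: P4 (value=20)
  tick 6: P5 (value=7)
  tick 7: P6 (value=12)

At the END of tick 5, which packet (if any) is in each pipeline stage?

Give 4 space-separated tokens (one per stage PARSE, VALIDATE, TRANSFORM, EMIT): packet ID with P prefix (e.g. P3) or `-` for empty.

Tick 1: [PARSE:P1(v=20,ok=F), VALIDATE:-, TRANSFORM:-, EMIT:-] out:-; in:P1
Tick 2: [PARSE:-, VALIDATE:P1(v=20,ok=F), TRANSFORM:-, EMIT:-] out:-; in:-
Tick 3: [PARSE:P2(v=10,ok=F), VALIDATE:-, TRANSFORM:P1(v=0,ok=F), EMIT:-] out:-; in:P2
Tick 4: [PARSE:P3(v=5,ok=F), VALIDATE:P2(v=10,ok=F), TRANSFORM:-, EMIT:P1(v=0,ok=F)] out:-; in:P3
Tick 5: [PARSE:P4(v=20,ok=F), VALIDATE:P3(v=5,ok=T), TRANSFORM:P2(v=0,ok=F), EMIT:-] out:P1(v=0); in:P4
At end of tick 5: ['P4', 'P3', 'P2', '-']

Answer: P4 P3 P2 -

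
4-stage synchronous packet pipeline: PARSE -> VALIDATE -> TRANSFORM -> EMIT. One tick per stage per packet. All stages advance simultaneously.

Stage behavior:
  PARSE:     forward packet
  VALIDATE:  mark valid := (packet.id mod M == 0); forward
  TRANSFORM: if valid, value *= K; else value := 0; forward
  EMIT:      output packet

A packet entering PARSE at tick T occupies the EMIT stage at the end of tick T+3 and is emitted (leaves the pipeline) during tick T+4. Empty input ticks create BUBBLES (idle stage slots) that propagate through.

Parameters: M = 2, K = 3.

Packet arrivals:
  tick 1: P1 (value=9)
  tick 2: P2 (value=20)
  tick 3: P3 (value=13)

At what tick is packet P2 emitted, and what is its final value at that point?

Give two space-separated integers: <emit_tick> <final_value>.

Answer: 6 60

Derivation:
Tick 1: [PARSE:P1(v=9,ok=F), VALIDATE:-, TRANSFORM:-, EMIT:-] out:-; in:P1
Tick 2: [PARSE:P2(v=20,ok=F), VALIDATE:P1(v=9,ok=F), TRANSFORM:-, EMIT:-] out:-; in:P2
Tick 3: [PARSE:P3(v=13,ok=F), VALIDATE:P2(v=20,ok=T), TRANSFORM:P1(v=0,ok=F), EMIT:-] out:-; in:P3
Tick 4: [PARSE:-, VALIDATE:P3(v=13,ok=F), TRANSFORM:P2(v=60,ok=T), EMIT:P1(v=0,ok=F)] out:-; in:-
Tick 5: [PARSE:-, VALIDATE:-, TRANSFORM:P3(v=0,ok=F), EMIT:P2(v=60,ok=T)] out:P1(v=0); in:-
Tick 6: [PARSE:-, VALIDATE:-, TRANSFORM:-, EMIT:P3(v=0,ok=F)] out:P2(v=60); in:-
Tick 7: [PARSE:-, VALIDATE:-, TRANSFORM:-, EMIT:-] out:P3(v=0); in:-
P2: arrives tick 2, valid=True (id=2, id%2=0), emit tick 6, final value 60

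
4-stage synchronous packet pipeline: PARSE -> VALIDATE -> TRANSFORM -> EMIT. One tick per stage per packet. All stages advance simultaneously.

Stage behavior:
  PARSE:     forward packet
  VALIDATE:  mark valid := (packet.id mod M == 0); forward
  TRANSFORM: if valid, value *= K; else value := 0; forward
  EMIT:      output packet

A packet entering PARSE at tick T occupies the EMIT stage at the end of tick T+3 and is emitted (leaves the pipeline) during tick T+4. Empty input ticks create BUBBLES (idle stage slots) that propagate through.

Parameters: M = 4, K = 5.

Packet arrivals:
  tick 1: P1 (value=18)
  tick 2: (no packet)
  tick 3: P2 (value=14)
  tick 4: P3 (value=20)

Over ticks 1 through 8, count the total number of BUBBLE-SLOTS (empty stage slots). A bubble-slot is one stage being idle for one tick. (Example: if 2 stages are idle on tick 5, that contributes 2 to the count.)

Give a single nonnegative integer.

Answer: 20

Derivation:
Tick 1: [PARSE:P1(v=18,ok=F), VALIDATE:-, TRANSFORM:-, EMIT:-] out:-; bubbles=3
Tick 2: [PARSE:-, VALIDATE:P1(v=18,ok=F), TRANSFORM:-, EMIT:-] out:-; bubbles=3
Tick 3: [PARSE:P2(v=14,ok=F), VALIDATE:-, TRANSFORM:P1(v=0,ok=F), EMIT:-] out:-; bubbles=2
Tick 4: [PARSE:P3(v=20,ok=F), VALIDATE:P2(v=14,ok=F), TRANSFORM:-, EMIT:P1(v=0,ok=F)] out:-; bubbles=1
Tick 5: [PARSE:-, VALIDATE:P3(v=20,ok=F), TRANSFORM:P2(v=0,ok=F), EMIT:-] out:P1(v=0); bubbles=2
Tick 6: [PARSE:-, VALIDATE:-, TRANSFORM:P3(v=0,ok=F), EMIT:P2(v=0,ok=F)] out:-; bubbles=2
Tick 7: [PARSE:-, VALIDATE:-, TRANSFORM:-, EMIT:P3(v=0,ok=F)] out:P2(v=0); bubbles=3
Tick 8: [PARSE:-, VALIDATE:-, TRANSFORM:-, EMIT:-] out:P3(v=0); bubbles=4
Total bubble-slots: 20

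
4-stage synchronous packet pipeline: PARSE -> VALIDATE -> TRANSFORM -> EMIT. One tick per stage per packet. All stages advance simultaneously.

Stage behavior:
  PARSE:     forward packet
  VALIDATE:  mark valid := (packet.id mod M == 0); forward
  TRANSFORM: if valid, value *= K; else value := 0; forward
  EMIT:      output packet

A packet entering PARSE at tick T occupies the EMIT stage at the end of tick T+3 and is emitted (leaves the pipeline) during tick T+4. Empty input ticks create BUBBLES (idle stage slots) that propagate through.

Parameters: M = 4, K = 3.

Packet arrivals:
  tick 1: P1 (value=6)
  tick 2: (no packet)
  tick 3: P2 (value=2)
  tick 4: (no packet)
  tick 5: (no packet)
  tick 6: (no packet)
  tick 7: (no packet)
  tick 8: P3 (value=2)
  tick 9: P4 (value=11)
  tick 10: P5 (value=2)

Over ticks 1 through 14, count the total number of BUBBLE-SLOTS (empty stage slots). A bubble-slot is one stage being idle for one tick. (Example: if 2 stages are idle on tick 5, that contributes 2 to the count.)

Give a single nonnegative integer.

Answer: 36

Derivation:
Tick 1: [PARSE:P1(v=6,ok=F), VALIDATE:-, TRANSFORM:-, EMIT:-] out:-; bubbles=3
Tick 2: [PARSE:-, VALIDATE:P1(v=6,ok=F), TRANSFORM:-, EMIT:-] out:-; bubbles=3
Tick 3: [PARSE:P2(v=2,ok=F), VALIDATE:-, TRANSFORM:P1(v=0,ok=F), EMIT:-] out:-; bubbles=2
Tick 4: [PARSE:-, VALIDATE:P2(v=2,ok=F), TRANSFORM:-, EMIT:P1(v=0,ok=F)] out:-; bubbles=2
Tick 5: [PARSE:-, VALIDATE:-, TRANSFORM:P2(v=0,ok=F), EMIT:-] out:P1(v=0); bubbles=3
Tick 6: [PARSE:-, VALIDATE:-, TRANSFORM:-, EMIT:P2(v=0,ok=F)] out:-; bubbles=3
Tick 7: [PARSE:-, VALIDATE:-, TRANSFORM:-, EMIT:-] out:P2(v=0); bubbles=4
Tick 8: [PARSE:P3(v=2,ok=F), VALIDATE:-, TRANSFORM:-, EMIT:-] out:-; bubbles=3
Tick 9: [PARSE:P4(v=11,ok=F), VALIDATE:P3(v=2,ok=F), TRANSFORM:-, EMIT:-] out:-; bubbles=2
Tick 10: [PARSE:P5(v=2,ok=F), VALIDATE:P4(v=11,ok=T), TRANSFORM:P3(v=0,ok=F), EMIT:-] out:-; bubbles=1
Tick 11: [PARSE:-, VALIDATE:P5(v=2,ok=F), TRANSFORM:P4(v=33,ok=T), EMIT:P3(v=0,ok=F)] out:-; bubbles=1
Tick 12: [PARSE:-, VALIDATE:-, TRANSFORM:P5(v=0,ok=F), EMIT:P4(v=33,ok=T)] out:P3(v=0); bubbles=2
Tick 13: [PARSE:-, VALIDATE:-, TRANSFORM:-, EMIT:P5(v=0,ok=F)] out:P4(v=33); bubbles=3
Tick 14: [PARSE:-, VALIDATE:-, TRANSFORM:-, EMIT:-] out:P5(v=0); bubbles=4
Total bubble-slots: 36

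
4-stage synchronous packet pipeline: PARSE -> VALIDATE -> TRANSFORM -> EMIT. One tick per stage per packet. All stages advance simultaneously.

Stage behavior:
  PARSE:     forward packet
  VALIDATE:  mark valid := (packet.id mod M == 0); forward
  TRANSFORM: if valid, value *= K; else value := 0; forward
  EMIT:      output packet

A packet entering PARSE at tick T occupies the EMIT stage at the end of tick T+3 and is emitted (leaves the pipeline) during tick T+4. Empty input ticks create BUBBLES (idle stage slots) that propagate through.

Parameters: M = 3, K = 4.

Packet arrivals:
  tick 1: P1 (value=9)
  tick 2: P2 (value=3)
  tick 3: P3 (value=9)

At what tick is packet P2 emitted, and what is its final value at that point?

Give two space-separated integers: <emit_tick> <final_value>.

Tick 1: [PARSE:P1(v=9,ok=F), VALIDATE:-, TRANSFORM:-, EMIT:-] out:-; in:P1
Tick 2: [PARSE:P2(v=3,ok=F), VALIDATE:P1(v=9,ok=F), TRANSFORM:-, EMIT:-] out:-; in:P2
Tick 3: [PARSE:P3(v=9,ok=F), VALIDATE:P2(v=3,ok=F), TRANSFORM:P1(v=0,ok=F), EMIT:-] out:-; in:P3
Tick 4: [PARSE:-, VALIDATE:P3(v=9,ok=T), TRANSFORM:P2(v=0,ok=F), EMIT:P1(v=0,ok=F)] out:-; in:-
Tick 5: [PARSE:-, VALIDATE:-, TRANSFORM:P3(v=36,ok=T), EMIT:P2(v=0,ok=F)] out:P1(v=0); in:-
Tick 6: [PARSE:-, VALIDATE:-, TRANSFORM:-, EMIT:P3(v=36,ok=T)] out:P2(v=0); in:-
Tick 7: [PARSE:-, VALIDATE:-, TRANSFORM:-, EMIT:-] out:P3(v=36); in:-
P2: arrives tick 2, valid=False (id=2, id%3=2), emit tick 6, final value 0

Answer: 6 0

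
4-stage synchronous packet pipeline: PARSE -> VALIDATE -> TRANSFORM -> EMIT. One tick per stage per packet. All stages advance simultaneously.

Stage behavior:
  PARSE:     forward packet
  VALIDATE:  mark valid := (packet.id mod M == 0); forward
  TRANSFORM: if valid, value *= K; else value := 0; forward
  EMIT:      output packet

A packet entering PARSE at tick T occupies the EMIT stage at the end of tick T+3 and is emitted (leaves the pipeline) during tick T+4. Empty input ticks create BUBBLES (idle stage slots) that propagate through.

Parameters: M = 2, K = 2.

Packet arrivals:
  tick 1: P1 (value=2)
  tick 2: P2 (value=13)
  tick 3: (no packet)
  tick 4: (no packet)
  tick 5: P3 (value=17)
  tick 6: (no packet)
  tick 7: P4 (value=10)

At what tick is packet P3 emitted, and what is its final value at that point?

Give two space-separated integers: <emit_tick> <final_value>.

Tick 1: [PARSE:P1(v=2,ok=F), VALIDATE:-, TRANSFORM:-, EMIT:-] out:-; in:P1
Tick 2: [PARSE:P2(v=13,ok=F), VALIDATE:P1(v=2,ok=F), TRANSFORM:-, EMIT:-] out:-; in:P2
Tick 3: [PARSE:-, VALIDATE:P2(v=13,ok=T), TRANSFORM:P1(v=0,ok=F), EMIT:-] out:-; in:-
Tick 4: [PARSE:-, VALIDATE:-, TRANSFORM:P2(v=26,ok=T), EMIT:P1(v=0,ok=F)] out:-; in:-
Tick 5: [PARSE:P3(v=17,ok=F), VALIDATE:-, TRANSFORM:-, EMIT:P2(v=26,ok=T)] out:P1(v=0); in:P3
Tick 6: [PARSE:-, VALIDATE:P3(v=17,ok=F), TRANSFORM:-, EMIT:-] out:P2(v=26); in:-
Tick 7: [PARSE:P4(v=10,ok=F), VALIDATE:-, TRANSFORM:P3(v=0,ok=F), EMIT:-] out:-; in:P4
Tick 8: [PARSE:-, VALIDATE:P4(v=10,ok=T), TRANSFORM:-, EMIT:P3(v=0,ok=F)] out:-; in:-
Tick 9: [PARSE:-, VALIDATE:-, TRANSFORM:P4(v=20,ok=T), EMIT:-] out:P3(v=0); in:-
Tick 10: [PARSE:-, VALIDATE:-, TRANSFORM:-, EMIT:P4(v=20,ok=T)] out:-; in:-
Tick 11: [PARSE:-, VALIDATE:-, TRANSFORM:-, EMIT:-] out:P4(v=20); in:-
P3: arrives tick 5, valid=False (id=3, id%2=1), emit tick 9, final value 0

Answer: 9 0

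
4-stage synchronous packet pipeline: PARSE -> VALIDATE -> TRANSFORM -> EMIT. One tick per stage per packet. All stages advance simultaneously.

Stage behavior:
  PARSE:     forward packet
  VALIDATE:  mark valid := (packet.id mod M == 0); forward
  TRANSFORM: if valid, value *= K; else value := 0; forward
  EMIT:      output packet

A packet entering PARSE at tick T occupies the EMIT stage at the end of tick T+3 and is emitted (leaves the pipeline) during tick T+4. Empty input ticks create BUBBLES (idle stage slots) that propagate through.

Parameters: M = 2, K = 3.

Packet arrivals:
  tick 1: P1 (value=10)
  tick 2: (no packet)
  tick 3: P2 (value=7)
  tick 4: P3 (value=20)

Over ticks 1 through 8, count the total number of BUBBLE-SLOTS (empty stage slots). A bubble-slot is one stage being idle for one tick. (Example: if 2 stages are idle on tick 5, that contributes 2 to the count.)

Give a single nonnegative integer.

Tick 1: [PARSE:P1(v=10,ok=F), VALIDATE:-, TRANSFORM:-, EMIT:-] out:-; bubbles=3
Tick 2: [PARSE:-, VALIDATE:P1(v=10,ok=F), TRANSFORM:-, EMIT:-] out:-; bubbles=3
Tick 3: [PARSE:P2(v=7,ok=F), VALIDATE:-, TRANSFORM:P1(v=0,ok=F), EMIT:-] out:-; bubbles=2
Tick 4: [PARSE:P3(v=20,ok=F), VALIDATE:P2(v=7,ok=T), TRANSFORM:-, EMIT:P1(v=0,ok=F)] out:-; bubbles=1
Tick 5: [PARSE:-, VALIDATE:P3(v=20,ok=F), TRANSFORM:P2(v=21,ok=T), EMIT:-] out:P1(v=0); bubbles=2
Tick 6: [PARSE:-, VALIDATE:-, TRANSFORM:P3(v=0,ok=F), EMIT:P2(v=21,ok=T)] out:-; bubbles=2
Tick 7: [PARSE:-, VALIDATE:-, TRANSFORM:-, EMIT:P3(v=0,ok=F)] out:P2(v=21); bubbles=3
Tick 8: [PARSE:-, VALIDATE:-, TRANSFORM:-, EMIT:-] out:P3(v=0); bubbles=4
Total bubble-slots: 20

Answer: 20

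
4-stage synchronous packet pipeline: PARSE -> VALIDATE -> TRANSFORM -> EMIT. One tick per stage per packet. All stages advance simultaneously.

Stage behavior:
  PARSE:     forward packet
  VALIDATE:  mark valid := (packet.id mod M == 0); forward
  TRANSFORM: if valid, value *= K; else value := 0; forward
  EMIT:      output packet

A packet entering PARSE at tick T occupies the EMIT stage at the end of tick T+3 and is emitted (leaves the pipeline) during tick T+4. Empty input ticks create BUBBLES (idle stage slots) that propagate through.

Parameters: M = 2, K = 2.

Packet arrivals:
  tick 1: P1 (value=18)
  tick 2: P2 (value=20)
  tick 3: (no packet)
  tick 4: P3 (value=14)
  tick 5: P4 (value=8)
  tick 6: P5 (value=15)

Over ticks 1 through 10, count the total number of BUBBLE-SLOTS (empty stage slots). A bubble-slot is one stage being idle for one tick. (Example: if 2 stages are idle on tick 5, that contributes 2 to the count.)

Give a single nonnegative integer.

Tick 1: [PARSE:P1(v=18,ok=F), VALIDATE:-, TRANSFORM:-, EMIT:-] out:-; bubbles=3
Tick 2: [PARSE:P2(v=20,ok=F), VALIDATE:P1(v=18,ok=F), TRANSFORM:-, EMIT:-] out:-; bubbles=2
Tick 3: [PARSE:-, VALIDATE:P2(v=20,ok=T), TRANSFORM:P1(v=0,ok=F), EMIT:-] out:-; bubbles=2
Tick 4: [PARSE:P3(v=14,ok=F), VALIDATE:-, TRANSFORM:P2(v=40,ok=T), EMIT:P1(v=0,ok=F)] out:-; bubbles=1
Tick 5: [PARSE:P4(v=8,ok=F), VALIDATE:P3(v=14,ok=F), TRANSFORM:-, EMIT:P2(v=40,ok=T)] out:P1(v=0); bubbles=1
Tick 6: [PARSE:P5(v=15,ok=F), VALIDATE:P4(v=8,ok=T), TRANSFORM:P3(v=0,ok=F), EMIT:-] out:P2(v=40); bubbles=1
Tick 7: [PARSE:-, VALIDATE:P5(v=15,ok=F), TRANSFORM:P4(v=16,ok=T), EMIT:P3(v=0,ok=F)] out:-; bubbles=1
Tick 8: [PARSE:-, VALIDATE:-, TRANSFORM:P5(v=0,ok=F), EMIT:P4(v=16,ok=T)] out:P3(v=0); bubbles=2
Tick 9: [PARSE:-, VALIDATE:-, TRANSFORM:-, EMIT:P5(v=0,ok=F)] out:P4(v=16); bubbles=3
Tick 10: [PARSE:-, VALIDATE:-, TRANSFORM:-, EMIT:-] out:P5(v=0); bubbles=4
Total bubble-slots: 20

Answer: 20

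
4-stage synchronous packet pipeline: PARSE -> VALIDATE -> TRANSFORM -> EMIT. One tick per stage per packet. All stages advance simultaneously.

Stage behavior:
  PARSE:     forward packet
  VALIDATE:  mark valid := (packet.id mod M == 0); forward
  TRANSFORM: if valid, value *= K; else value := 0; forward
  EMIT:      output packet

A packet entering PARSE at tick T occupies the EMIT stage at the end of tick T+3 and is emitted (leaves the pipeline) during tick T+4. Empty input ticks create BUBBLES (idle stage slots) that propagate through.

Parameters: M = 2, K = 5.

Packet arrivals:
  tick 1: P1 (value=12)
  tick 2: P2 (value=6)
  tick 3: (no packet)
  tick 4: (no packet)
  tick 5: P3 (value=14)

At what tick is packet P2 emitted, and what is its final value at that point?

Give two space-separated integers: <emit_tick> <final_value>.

Answer: 6 30

Derivation:
Tick 1: [PARSE:P1(v=12,ok=F), VALIDATE:-, TRANSFORM:-, EMIT:-] out:-; in:P1
Tick 2: [PARSE:P2(v=6,ok=F), VALIDATE:P1(v=12,ok=F), TRANSFORM:-, EMIT:-] out:-; in:P2
Tick 3: [PARSE:-, VALIDATE:P2(v=6,ok=T), TRANSFORM:P1(v=0,ok=F), EMIT:-] out:-; in:-
Tick 4: [PARSE:-, VALIDATE:-, TRANSFORM:P2(v=30,ok=T), EMIT:P1(v=0,ok=F)] out:-; in:-
Tick 5: [PARSE:P3(v=14,ok=F), VALIDATE:-, TRANSFORM:-, EMIT:P2(v=30,ok=T)] out:P1(v=0); in:P3
Tick 6: [PARSE:-, VALIDATE:P3(v=14,ok=F), TRANSFORM:-, EMIT:-] out:P2(v=30); in:-
Tick 7: [PARSE:-, VALIDATE:-, TRANSFORM:P3(v=0,ok=F), EMIT:-] out:-; in:-
Tick 8: [PARSE:-, VALIDATE:-, TRANSFORM:-, EMIT:P3(v=0,ok=F)] out:-; in:-
Tick 9: [PARSE:-, VALIDATE:-, TRANSFORM:-, EMIT:-] out:P3(v=0); in:-
P2: arrives tick 2, valid=True (id=2, id%2=0), emit tick 6, final value 30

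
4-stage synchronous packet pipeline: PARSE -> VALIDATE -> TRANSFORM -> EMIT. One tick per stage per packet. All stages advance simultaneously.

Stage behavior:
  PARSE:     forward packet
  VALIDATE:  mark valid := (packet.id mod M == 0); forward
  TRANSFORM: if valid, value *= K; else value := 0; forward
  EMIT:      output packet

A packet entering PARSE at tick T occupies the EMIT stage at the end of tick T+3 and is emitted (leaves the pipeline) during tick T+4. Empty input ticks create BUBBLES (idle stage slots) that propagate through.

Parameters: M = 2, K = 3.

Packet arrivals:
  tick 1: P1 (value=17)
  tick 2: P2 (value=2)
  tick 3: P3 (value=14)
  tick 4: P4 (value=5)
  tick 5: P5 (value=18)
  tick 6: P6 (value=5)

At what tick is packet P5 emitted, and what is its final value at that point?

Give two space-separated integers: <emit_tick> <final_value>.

Tick 1: [PARSE:P1(v=17,ok=F), VALIDATE:-, TRANSFORM:-, EMIT:-] out:-; in:P1
Tick 2: [PARSE:P2(v=2,ok=F), VALIDATE:P1(v=17,ok=F), TRANSFORM:-, EMIT:-] out:-; in:P2
Tick 3: [PARSE:P3(v=14,ok=F), VALIDATE:P2(v=2,ok=T), TRANSFORM:P1(v=0,ok=F), EMIT:-] out:-; in:P3
Tick 4: [PARSE:P4(v=5,ok=F), VALIDATE:P3(v=14,ok=F), TRANSFORM:P2(v=6,ok=T), EMIT:P1(v=0,ok=F)] out:-; in:P4
Tick 5: [PARSE:P5(v=18,ok=F), VALIDATE:P4(v=5,ok=T), TRANSFORM:P3(v=0,ok=F), EMIT:P2(v=6,ok=T)] out:P1(v=0); in:P5
Tick 6: [PARSE:P6(v=5,ok=F), VALIDATE:P5(v=18,ok=F), TRANSFORM:P4(v=15,ok=T), EMIT:P3(v=0,ok=F)] out:P2(v=6); in:P6
Tick 7: [PARSE:-, VALIDATE:P6(v=5,ok=T), TRANSFORM:P5(v=0,ok=F), EMIT:P4(v=15,ok=T)] out:P3(v=0); in:-
Tick 8: [PARSE:-, VALIDATE:-, TRANSFORM:P6(v=15,ok=T), EMIT:P5(v=0,ok=F)] out:P4(v=15); in:-
Tick 9: [PARSE:-, VALIDATE:-, TRANSFORM:-, EMIT:P6(v=15,ok=T)] out:P5(v=0); in:-
Tick 10: [PARSE:-, VALIDATE:-, TRANSFORM:-, EMIT:-] out:P6(v=15); in:-
P5: arrives tick 5, valid=False (id=5, id%2=1), emit tick 9, final value 0

Answer: 9 0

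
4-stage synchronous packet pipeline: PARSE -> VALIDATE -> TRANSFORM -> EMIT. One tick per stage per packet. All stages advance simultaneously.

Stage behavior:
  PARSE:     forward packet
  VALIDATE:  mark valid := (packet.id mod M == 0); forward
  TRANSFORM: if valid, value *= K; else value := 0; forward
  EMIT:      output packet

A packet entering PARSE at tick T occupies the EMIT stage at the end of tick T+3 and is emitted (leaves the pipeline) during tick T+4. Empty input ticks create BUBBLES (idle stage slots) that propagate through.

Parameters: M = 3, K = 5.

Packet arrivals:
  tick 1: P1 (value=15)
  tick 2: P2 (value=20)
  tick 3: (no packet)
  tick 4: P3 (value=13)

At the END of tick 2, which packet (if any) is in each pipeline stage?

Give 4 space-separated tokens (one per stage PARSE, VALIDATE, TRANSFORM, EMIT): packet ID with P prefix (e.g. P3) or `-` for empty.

Tick 1: [PARSE:P1(v=15,ok=F), VALIDATE:-, TRANSFORM:-, EMIT:-] out:-; in:P1
Tick 2: [PARSE:P2(v=20,ok=F), VALIDATE:P1(v=15,ok=F), TRANSFORM:-, EMIT:-] out:-; in:P2
At end of tick 2: ['P2', 'P1', '-', '-']

Answer: P2 P1 - -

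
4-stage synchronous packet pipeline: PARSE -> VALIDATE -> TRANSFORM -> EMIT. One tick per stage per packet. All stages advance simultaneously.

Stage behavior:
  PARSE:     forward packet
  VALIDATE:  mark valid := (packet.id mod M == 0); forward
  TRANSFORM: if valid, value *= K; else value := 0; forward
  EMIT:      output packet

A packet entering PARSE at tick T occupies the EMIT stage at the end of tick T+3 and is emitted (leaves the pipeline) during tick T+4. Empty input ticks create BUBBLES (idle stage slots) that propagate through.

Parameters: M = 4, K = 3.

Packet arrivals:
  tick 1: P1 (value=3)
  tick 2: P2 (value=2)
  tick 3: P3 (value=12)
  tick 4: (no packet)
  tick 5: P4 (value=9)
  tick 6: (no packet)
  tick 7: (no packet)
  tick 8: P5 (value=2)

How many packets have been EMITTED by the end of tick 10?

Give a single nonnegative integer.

Answer: 4

Derivation:
Tick 1: [PARSE:P1(v=3,ok=F), VALIDATE:-, TRANSFORM:-, EMIT:-] out:-; in:P1
Tick 2: [PARSE:P2(v=2,ok=F), VALIDATE:P1(v=3,ok=F), TRANSFORM:-, EMIT:-] out:-; in:P2
Tick 3: [PARSE:P3(v=12,ok=F), VALIDATE:P2(v=2,ok=F), TRANSFORM:P1(v=0,ok=F), EMIT:-] out:-; in:P3
Tick 4: [PARSE:-, VALIDATE:P3(v=12,ok=F), TRANSFORM:P2(v=0,ok=F), EMIT:P1(v=0,ok=F)] out:-; in:-
Tick 5: [PARSE:P4(v=9,ok=F), VALIDATE:-, TRANSFORM:P3(v=0,ok=F), EMIT:P2(v=0,ok=F)] out:P1(v=0); in:P4
Tick 6: [PARSE:-, VALIDATE:P4(v=9,ok=T), TRANSFORM:-, EMIT:P3(v=0,ok=F)] out:P2(v=0); in:-
Tick 7: [PARSE:-, VALIDATE:-, TRANSFORM:P4(v=27,ok=T), EMIT:-] out:P3(v=0); in:-
Tick 8: [PARSE:P5(v=2,ok=F), VALIDATE:-, TRANSFORM:-, EMIT:P4(v=27,ok=T)] out:-; in:P5
Tick 9: [PARSE:-, VALIDATE:P5(v=2,ok=F), TRANSFORM:-, EMIT:-] out:P4(v=27); in:-
Tick 10: [PARSE:-, VALIDATE:-, TRANSFORM:P5(v=0,ok=F), EMIT:-] out:-; in:-
Emitted by tick 10: ['P1', 'P2', 'P3', 'P4']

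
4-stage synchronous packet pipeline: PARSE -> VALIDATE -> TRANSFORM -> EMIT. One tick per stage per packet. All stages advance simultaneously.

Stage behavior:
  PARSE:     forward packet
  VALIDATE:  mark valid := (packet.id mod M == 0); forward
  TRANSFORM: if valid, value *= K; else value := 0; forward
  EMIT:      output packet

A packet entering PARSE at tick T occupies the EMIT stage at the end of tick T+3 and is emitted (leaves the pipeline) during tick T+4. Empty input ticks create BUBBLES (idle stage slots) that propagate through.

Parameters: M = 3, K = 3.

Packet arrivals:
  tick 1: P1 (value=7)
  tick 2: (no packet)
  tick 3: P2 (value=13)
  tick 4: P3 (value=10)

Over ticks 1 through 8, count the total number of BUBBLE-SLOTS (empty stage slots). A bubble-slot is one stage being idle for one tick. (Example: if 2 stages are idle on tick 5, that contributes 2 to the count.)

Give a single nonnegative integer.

Answer: 20

Derivation:
Tick 1: [PARSE:P1(v=7,ok=F), VALIDATE:-, TRANSFORM:-, EMIT:-] out:-; bubbles=3
Tick 2: [PARSE:-, VALIDATE:P1(v=7,ok=F), TRANSFORM:-, EMIT:-] out:-; bubbles=3
Tick 3: [PARSE:P2(v=13,ok=F), VALIDATE:-, TRANSFORM:P1(v=0,ok=F), EMIT:-] out:-; bubbles=2
Tick 4: [PARSE:P3(v=10,ok=F), VALIDATE:P2(v=13,ok=F), TRANSFORM:-, EMIT:P1(v=0,ok=F)] out:-; bubbles=1
Tick 5: [PARSE:-, VALIDATE:P3(v=10,ok=T), TRANSFORM:P2(v=0,ok=F), EMIT:-] out:P1(v=0); bubbles=2
Tick 6: [PARSE:-, VALIDATE:-, TRANSFORM:P3(v=30,ok=T), EMIT:P2(v=0,ok=F)] out:-; bubbles=2
Tick 7: [PARSE:-, VALIDATE:-, TRANSFORM:-, EMIT:P3(v=30,ok=T)] out:P2(v=0); bubbles=3
Tick 8: [PARSE:-, VALIDATE:-, TRANSFORM:-, EMIT:-] out:P3(v=30); bubbles=4
Total bubble-slots: 20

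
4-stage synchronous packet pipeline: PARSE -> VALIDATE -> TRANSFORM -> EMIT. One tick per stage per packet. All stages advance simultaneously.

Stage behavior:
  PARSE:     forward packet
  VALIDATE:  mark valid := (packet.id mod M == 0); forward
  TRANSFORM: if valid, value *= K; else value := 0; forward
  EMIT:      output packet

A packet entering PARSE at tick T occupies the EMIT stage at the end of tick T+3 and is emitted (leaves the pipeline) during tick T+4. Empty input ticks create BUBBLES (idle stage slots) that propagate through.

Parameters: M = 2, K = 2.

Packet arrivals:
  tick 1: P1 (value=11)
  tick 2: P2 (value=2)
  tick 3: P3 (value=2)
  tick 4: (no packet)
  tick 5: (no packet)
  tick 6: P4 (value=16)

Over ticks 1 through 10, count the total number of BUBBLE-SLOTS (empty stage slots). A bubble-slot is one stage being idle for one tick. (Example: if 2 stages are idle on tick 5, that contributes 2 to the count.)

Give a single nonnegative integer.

Tick 1: [PARSE:P1(v=11,ok=F), VALIDATE:-, TRANSFORM:-, EMIT:-] out:-; bubbles=3
Tick 2: [PARSE:P2(v=2,ok=F), VALIDATE:P1(v=11,ok=F), TRANSFORM:-, EMIT:-] out:-; bubbles=2
Tick 3: [PARSE:P3(v=2,ok=F), VALIDATE:P2(v=2,ok=T), TRANSFORM:P1(v=0,ok=F), EMIT:-] out:-; bubbles=1
Tick 4: [PARSE:-, VALIDATE:P3(v=2,ok=F), TRANSFORM:P2(v=4,ok=T), EMIT:P1(v=0,ok=F)] out:-; bubbles=1
Tick 5: [PARSE:-, VALIDATE:-, TRANSFORM:P3(v=0,ok=F), EMIT:P2(v=4,ok=T)] out:P1(v=0); bubbles=2
Tick 6: [PARSE:P4(v=16,ok=F), VALIDATE:-, TRANSFORM:-, EMIT:P3(v=0,ok=F)] out:P2(v=4); bubbles=2
Tick 7: [PARSE:-, VALIDATE:P4(v=16,ok=T), TRANSFORM:-, EMIT:-] out:P3(v=0); bubbles=3
Tick 8: [PARSE:-, VALIDATE:-, TRANSFORM:P4(v=32,ok=T), EMIT:-] out:-; bubbles=3
Tick 9: [PARSE:-, VALIDATE:-, TRANSFORM:-, EMIT:P4(v=32,ok=T)] out:-; bubbles=3
Tick 10: [PARSE:-, VALIDATE:-, TRANSFORM:-, EMIT:-] out:P4(v=32); bubbles=4
Total bubble-slots: 24

Answer: 24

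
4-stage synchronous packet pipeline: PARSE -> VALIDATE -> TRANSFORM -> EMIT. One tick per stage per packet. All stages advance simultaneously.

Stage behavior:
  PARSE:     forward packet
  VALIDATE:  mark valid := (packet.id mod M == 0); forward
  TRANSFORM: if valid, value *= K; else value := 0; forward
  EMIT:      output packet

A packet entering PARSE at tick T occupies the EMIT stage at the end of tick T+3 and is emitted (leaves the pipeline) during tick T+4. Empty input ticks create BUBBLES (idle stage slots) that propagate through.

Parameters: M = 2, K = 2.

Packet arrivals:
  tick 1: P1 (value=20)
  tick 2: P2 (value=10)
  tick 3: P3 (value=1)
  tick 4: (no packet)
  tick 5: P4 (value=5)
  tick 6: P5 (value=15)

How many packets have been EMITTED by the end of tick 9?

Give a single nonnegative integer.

Answer: 4

Derivation:
Tick 1: [PARSE:P1(v=20,ok=F), VALIDATE:-, TRANSFORM:-, EMIT:-] out:-; in:P1
Tick 2: [PARSE:P2(v=10,ok=F), VALIDATE:P1(v=20,ok=F), TRANSFORM:-, EMIT:-] out:-; in:P2
Tick 3: [PARSE:P3(v=1,ok=F), VALIDATE:P2(v=10,ok=T), TRANSFORM:P1(v=0,ok=F), EMIT:-] out:-; in:P3
Tick 4: [PARSE:-, VALIDATE:P3(v=1,ok=F), TRANSFORM:P2(v=20,ok=T), EMIT:P1(v=0,ok=F)] out:-; in:-
Tick 5: [PARSE:P4(v=5,ok=F), VALIDATE:-, TRANSFORM:P3(v=0,ok=F), EMIT:P2(v=20,ok=T)] out:P1(v=0); in:P4
Tick 6: [PARSE:P5(v=15,ok=F), VALIDATE:P4(v=5,ok=T), TRANSFORM:-, EMIT:P3(v=0,ok=F)] out:P2(v=20); in:P5
Tick 7: [PARSE:-, VALIDATE:P5(v=15,ok=F), TRANSFORM:P4(v=10,ok=T), EMIT:-] out:P3(v=0); in:-
Tick 8: [PARSE:-, VALIDATE:-, TRANSFORM:P5(v=0,ok=F), EMIT:P4(v=10,ok=T)] out:-; in:-
Tick 9: [PARSE:-, VALIDATE:-, TRANSFORM:-, EMIT:P5(v=0,ok=F)] out:P4(v=10); in:-
Emitted by tick 9: ['P1', 'P2', 'P3', 'P4']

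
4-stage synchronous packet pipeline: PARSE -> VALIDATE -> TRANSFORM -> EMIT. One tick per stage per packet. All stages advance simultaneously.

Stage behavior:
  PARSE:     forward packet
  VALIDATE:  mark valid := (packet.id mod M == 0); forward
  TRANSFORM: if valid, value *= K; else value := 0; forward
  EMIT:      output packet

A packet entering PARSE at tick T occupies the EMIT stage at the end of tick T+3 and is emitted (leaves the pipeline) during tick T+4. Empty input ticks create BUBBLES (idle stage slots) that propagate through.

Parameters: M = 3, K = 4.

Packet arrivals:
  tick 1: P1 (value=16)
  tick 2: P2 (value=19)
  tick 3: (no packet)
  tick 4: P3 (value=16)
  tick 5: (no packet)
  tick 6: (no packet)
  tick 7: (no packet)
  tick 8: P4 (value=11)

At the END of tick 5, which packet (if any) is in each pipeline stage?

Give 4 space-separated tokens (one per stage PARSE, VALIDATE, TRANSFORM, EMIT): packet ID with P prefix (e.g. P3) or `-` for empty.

Answer: - P3 - P2

Derivation:
Tick 1: [PARSE:P1(v=16,ok=F), VALIDATE:-, TRANSFORM:-, EMIT:-] out:-; in:P1
Tick 2: [PARSE:P2(v=19,ok=F), VALIDATE:P1(v=16,ok=F), TRANSFORM:-, EMIT:-] out:-; in:P2
Tick 3: [PARSE:-, VALIDATE:P2(v=19,ok=F), TRANSFORM:P1(v=0,ok=F), EMIT:-] out:-; in:-
Tick 4: [PARSE:P3(v=16,ok=F), VALIDATE:-, TRANSFORM:P2(v=0,ok=F), EMIT:P1(v=0,ok=F)] out:-; in:P3
Tick 5: [PARSE:-, VALIDATE:P3(v=16,ok=T), TRANSFORM:-, EMIT:P2(v=0,ok=F)] out:P1(v=0); in:-
At end of tick 5: ['-', 'P3', '-', 'P2']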